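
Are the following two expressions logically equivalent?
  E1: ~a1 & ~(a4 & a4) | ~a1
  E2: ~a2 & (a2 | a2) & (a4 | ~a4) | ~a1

Yes

E1: ~a1 & ~(a4 & a4) | ~a1
    = ~a1 & ~a4 | ~a1   [idempotence]
    = ~a1   [absorption]
E2: ~a2 & (a2 | a2) & (a4 | ~a4) | ~a1
    = ~a2 & a2 & (a4 | ~a4) | ~a1   [idempotence]
    = ~a2 & a2 | ~a1   [complement / identity]
    = ~a1   [complement / identity]
Both reduce to ~a1, so they are equivalent.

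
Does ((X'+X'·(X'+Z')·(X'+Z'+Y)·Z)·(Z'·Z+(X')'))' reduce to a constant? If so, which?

yes, True

((X'+X'·(X'+Z')·(X'+Z'+Y)·Z)·(Z'·Z+(X')'))'
= ((X'+X'·(X'+Z')·(X'+Z'+Y)·Z)·(X')')'
= ((X'+X'·(X'+Z')·Z)·(X')')'
= ((X'+X'·Z)·(X')')'
= (X'·(X')')'
= X+X'
= 1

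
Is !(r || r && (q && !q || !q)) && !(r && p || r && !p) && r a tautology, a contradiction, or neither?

!(r || r && (q && !q || !q)) && !(r && p || r && !p) && r
= !(r || r && !q) && !(r && p || r && !p) && r
= !(r || r && !q) && !r && r
= !r && !r && r
= !r && r
= false

contradiction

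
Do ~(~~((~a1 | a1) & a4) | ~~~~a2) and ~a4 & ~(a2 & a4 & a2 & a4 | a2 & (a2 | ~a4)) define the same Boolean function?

Yes

E1: ~(~~((~a1 | a1) & a4) | ~~~~a2)
    = ~(~~((~a1 | a1) & a4) | ~~a2)   (double negation)
    = ~(~~a4 | ~~a2)   (complement / identity)
    = ~a4 & ~a2   (De Morgan)
E2: ~a4 & ~(a2 & a4 & a2 & a4 | a2 & (a2 | ~a4))
    = ~a4 & ~(a2 & a4 | a2 & (a2 | ~a4))   (idempotence)
    = ~a4 & ~(a2 & a4 | a2)   (absorption)
    = ~a4 & ~a2   (absorption)
Both reduce to ~a4 & ~a2, so they are equivalent.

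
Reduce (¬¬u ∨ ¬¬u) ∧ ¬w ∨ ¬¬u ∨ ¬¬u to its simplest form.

(¬¬u ∨ ¬¬u) ∧ ¬w ∨ ¬¬u ∨ ¬¬u
= ¬¬u ∨ ¬¬u   [absorption]
= ¬¬u   [idempotence]
= u   [double negation]

u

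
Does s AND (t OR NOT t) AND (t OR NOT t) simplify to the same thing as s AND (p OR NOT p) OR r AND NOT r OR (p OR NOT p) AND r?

No

E1: s AND (t OR NOT t) AND (t OR NOT t)
    = s AND (t OR NOT t)   — idempotence
    = s   — complement / identity
E2: s AND (p OR NOT p) OR r AND NOT r OR (p OR NOT p) AND r
    = s AND (p OR NOT p) OR (p OR NOT p) AND r   — complement / identity
    = (p OR NOT p) AND (s OR r)   — distribution
    = s OR r   — complement / identity
These differ: at p=0, r=1, s=0, t=0, E1 = 0 but E2 = 1.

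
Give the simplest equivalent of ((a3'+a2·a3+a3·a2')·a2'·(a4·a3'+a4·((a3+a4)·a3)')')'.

((a3'+a2·a3+a3·a2')·a2'·(a4·a3'+a4·((a3+a4)·a3)')')'
= ((a3'+a3)·a2'·(a4·a3'+a4·((a3+a4)·a3)')')'   — distribution
= (a2'·(a4·a3'+a4·((a3+a4)·a3)')')'   — complement / identity
= (a2'·(a4·a3'+a4·a3')')'   — absorption
= (a2'·(a4·a3')')'   — idempotence
= a2+a4·a3'   — De Morgan

a2+a4·a3'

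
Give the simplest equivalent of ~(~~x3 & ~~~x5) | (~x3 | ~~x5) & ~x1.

~x3 | x5

~(~~x3 & ~~~x5) | (~x3 | ~~x5) & ~x1
= ~x3 | ~~x5 | (~x3 | ~~x5) & ~x1   (De Morgan)
= ~x3 | ~~x5   (absorption)
= ~x3 | x5   (double negation)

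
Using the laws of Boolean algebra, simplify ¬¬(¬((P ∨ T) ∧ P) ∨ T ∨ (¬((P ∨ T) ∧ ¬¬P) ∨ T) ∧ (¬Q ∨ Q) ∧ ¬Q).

¬¬(¬((P ∨ T) ∧ P) ∨ T ∨ (¬((P ∨ T) ∧ ¬¬P) ∨ T) ∧ (¬Q ∨ Q) ∧ ¬Q)
= ¬¬(¬((P ∨ T) ∧ P) ∨ T ∨ (¬((P ∨ T) ∧ P) ∨ T) ∧ (¬Q ∨ Q) ∧ ¬Q)   — double negation
= ¬((P ∨ T) ∧ P) ∨ T ∨ (¬((P ∨ T) ∧ P) ∨ T) ∧ (¬Q ∨ Q) ∧ ¬Q   — double negation
= ¬((P ∨ T) ∧ P) ∨ T ∨ (¬((P ∨ T) ∧ P) ∨ T) ∧ ¬Q   — complement / identity
= ¬((P ∨ T) ∧ P) ∨ T   — absorption
= ¬P ∨ T   — absorption

¬P ∨ T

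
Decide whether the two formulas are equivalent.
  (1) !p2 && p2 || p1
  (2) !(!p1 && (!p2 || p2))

Yes

E1: !p2 && p2 || p1
    = p1   (complement / identity)
E2: !(!p1 && (!p2 || p2))
    = !!p1   (complement / identity)
    = p1   (double negation)
Both reduce to p1, so they are equivalent.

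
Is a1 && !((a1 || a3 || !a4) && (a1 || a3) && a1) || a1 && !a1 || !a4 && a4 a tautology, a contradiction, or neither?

contradiction

a1 && !((a1 || a3 || !a4) && (a1 || a3) && a1) || a1 && !a1 || !a4 && a4
= a1 && !((a1 || a3) && a1) || a1 && !a1 || !a4 && a4   (absorption)
= a1 && !a1 || a1 && !a1 || !a4 && a4   (absorption)
= a1 && !a1 || !a4 && a4   (idempotence)
= a1 && !a1   (complement / identity)
= false   (complement)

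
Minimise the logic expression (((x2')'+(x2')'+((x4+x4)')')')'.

x2+x4

(((x2')'+(x2')'+((x4+x4)')')')'
= (((x2')'+((x4+x4)')')')'   [idempotence]
= (((x2')'+(x4')')')'   [idempotence]
= (x2'·x4')'   [De Morgan]
= x2+x4   [De Morgan]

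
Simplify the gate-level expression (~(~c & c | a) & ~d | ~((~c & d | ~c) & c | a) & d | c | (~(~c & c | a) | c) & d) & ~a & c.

(~(~c & c | a) & ~d | ~((~c & d | ~c) & c | a) & d | c | (~(~c & c | a) | c) & d) & ~a & c
= (~(~c & c | a) & ~d | ~(~c & c | a) & d | c | (~(~c & c | a) | c) & d) & ~a & c   (absorption)
= (~(~c & c | a) | c | (~(~c & c | a) | c) & d) & ~a & c   (distribution)
= (~(~c & c | a) | c) & ~a & c   (absorption)
= (~a | c) & ~a & c   (complement / identity)
= ~a & c   (absorption)

~a & c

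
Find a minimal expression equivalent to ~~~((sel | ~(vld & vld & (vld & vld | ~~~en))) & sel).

~sel

~~~((sel | ~(vld & vld & (vld & vld | ~~~en))) & sel)
= ~~~((sel | ~(vld & vld & (vld & vld | ~en))) & sel)   — double negation
= ~~~((sel | ~(vld & vld)) & sel)   — absorption
= ~~~((sel | ~vld) & sel)   — idempotence
= ~~~sel   — absorption
= ~sel   — double negation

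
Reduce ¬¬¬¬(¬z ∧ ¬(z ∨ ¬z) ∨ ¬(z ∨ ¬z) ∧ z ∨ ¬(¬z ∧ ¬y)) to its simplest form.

¬¬¬¬(¬z ∧ ¬(z ∨ ¬z) ∨ ¬(z ∨ ¬z) ∧ z ∨ ¬(¬z ∧ ¬y))
= ¬¬¬¬(¬(z ∨ ¬z) ∨ ¬(¬z ∧ ¬y))
= ¬¬(¬(z ∨ ¬z) ∨ ¬(¬z ∧ ¬y))
= ¬((z ∨ ¬z) ∧ ¬z ∧ ¬y)
= ¬(¬z ∧ ¬y)
= z ∨ y

z ∨ y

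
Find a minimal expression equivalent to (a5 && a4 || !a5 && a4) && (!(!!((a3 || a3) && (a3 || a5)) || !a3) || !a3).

(a5 && a4 || !a5 && a4) && (!(!!((a3 || a3) && (a3 || a5)) || !a3) || !a3)
= a4 && (!(!!((a3 || a3) && (a3 || a5)) || !a3) || !a3)   — distribution
= a4 && (!((a3 || a3) && (a3 || a5)) && a3 || !a3)   — De Morgan
= a4 && (!(a3 && (a3 || a5)) && a3 || !a3)   — idempotence
= a4 && (!a3 && a3 || !a3)   — absorption
= a4 && !a3   — complement / identity

a4 && !a3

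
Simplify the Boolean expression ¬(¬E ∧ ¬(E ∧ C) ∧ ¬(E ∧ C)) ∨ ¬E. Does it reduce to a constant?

¬(¬E ∧ ¬(E ∧ C) ∧ ¬(E ∧ C)) ∨ ¬E
= ¬(¬E ∧ ¬(E ∧ C)) ∨ ¬E   [idempotence]
= E ∨ E ∧ C ∨ ¬E   [De Morgan]
= E ∨ ¬E   [absorption]
= True   [complement]

True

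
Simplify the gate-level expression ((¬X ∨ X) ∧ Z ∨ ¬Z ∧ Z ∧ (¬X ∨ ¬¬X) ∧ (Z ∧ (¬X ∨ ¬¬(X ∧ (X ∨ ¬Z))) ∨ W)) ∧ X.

Z ∧ X

((¬X ∨ X) ∧ Z ∨ ¬Z ∧ Z ∧ (¬X ∨ ¬¬X) ∧ (Z ∧ (¬X ∨ ¬¬(X ∧ (X ∨ ¬Z))) ∨ W)) ∧ X
= ((¬X ∨ X) ∧ Z ∨ ¬Z ∧ Z ∧ (¬X ∨ ¬¬X) ∧ (Z ∧ (¬X ∨ ¬¬X) ∨ W)) ∧ X   (absorption)
= ((¬X ∨ X) ∧ Z ∨ ¬Z ∧ Z ∧ (¬X ∨ ¬¬X)) ∧ X   (absorption)
= (Z ∨ ¬Z ∧ Z ∧ (¬X ∨ ¬¬X)) ∧ X   (complement / identity)
= (Z ∨ ¬Z ∧ Z ∧ (¬X ∨ X)) ∧ X   (double negation)
= (Z ∨ ¬Z ∧ Z) ∧ X   (complement / identity)
= Z ∧ X   (complement / identity)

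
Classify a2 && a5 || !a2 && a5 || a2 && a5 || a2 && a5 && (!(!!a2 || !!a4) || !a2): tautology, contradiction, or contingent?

contingent

a2 && a5 || !a2 && a5 || a2 && a5 || a2 && a5 && (!(!!a2 || !!a4) || !a2)
= a2 && a5 || !a2 && a5 || a2 && a5 || a2 && a5 && (!a2 && !a4 || !a2)   [De Morgan]
= a2 && a5 || !a2 && a5 || (a5 || a5 && (!a2 && !a4 || !a2)) && a2   [distribution]
= a5 || (a5 || a5 && (!a2 && !a4 || !a2)) && a2   [distribution]
= a5 || (a5 || a5 && !a2) && a2   [absorption]
= a5 || a5 && a2   [absorption]
= a5   [absorption]
This depends on a5, so it is not a constant.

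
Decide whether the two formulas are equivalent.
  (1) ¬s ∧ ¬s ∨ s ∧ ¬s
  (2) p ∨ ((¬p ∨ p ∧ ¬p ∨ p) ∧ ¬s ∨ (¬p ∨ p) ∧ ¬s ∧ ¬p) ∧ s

No

E1: ¬s ∧ ¬s ∨ s ∧ ¬s
    = ¬s
E2: p ∨ ((¬p ∨ p ∧ ¬p ∨ p) ∧ ¬s ∨ (¬p ∨ p) ∧ ¬s ∧ ¬p) ∧ s
    = p ∨ ((¬p ∨ p) ∧ ¬s ∨ (¬p ∨ p) ∧ ¬s ∧ ¬p) ∧ s
    = p ∨ (¬p ∨ p) ∧ ¬s ∧ s
    = p ∨ ¬s ∧ s
    = p
These differ: at p=0, s=0, E1 = 1 but E2 = 0.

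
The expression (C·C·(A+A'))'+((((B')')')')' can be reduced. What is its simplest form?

C'+B'

(C·C·(A+A'))'+((((B')')')')'
= (C·C·(A+A'))'+((B')')'
= (C·C·(A+A'))'+B'
= (C·C)'+B'
= C'+B'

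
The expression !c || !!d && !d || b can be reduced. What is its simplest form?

!c || b

!c || !!d && !d || b
= !c || d && !d || b   — double negation
= !c || b   — complement / identity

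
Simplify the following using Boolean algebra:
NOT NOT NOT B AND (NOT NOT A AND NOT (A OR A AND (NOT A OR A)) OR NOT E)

NOT NOT NOT B AND (NOT NOT A AND NOT (A OR A AND (NOT A OR A)) OR NOT E)
= NOT B AND (NOT NOT A AND NOT (A OR A AND (NOT A OR A)) OR NOT E)   (double negation)
= NOT B AND (NOT NOT A AND NOT (A OR A) OR NOT E)   (complement / identity)
= NOT B AND (NOT NOT A AND NOT A OR NOT E)   (idempotence)
= NOT B AND (A AND NOT A OR NOT E)   (double negation)
= NOT B AND NOT E   (complement / identity)

NOT B AND NOT E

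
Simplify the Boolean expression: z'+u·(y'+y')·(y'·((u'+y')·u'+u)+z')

z'+u·(y'+y')·(y'·((u'+y')·u'+u)+z')
= z'+u·(y'+y')·(y'·(u'+u)+z')   (absorption)
= z'+u·(y'+y')·(y'+z')   (complement / identity)
= z'+u·y'·(y'+z')   (idempotence)
= z'+u·y'   (absorption)

z'+u·y'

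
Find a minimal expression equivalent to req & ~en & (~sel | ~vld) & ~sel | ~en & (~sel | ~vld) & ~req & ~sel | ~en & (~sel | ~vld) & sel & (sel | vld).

req & ~en & (~sel | ~vld) & ~sel | ~en & (~sel | ~vld) & ~req & ~sel | ~en & (~sel | ~vld) & sel & (sel | vld)
= (req & ~en & (~sel | ~vld) | ~en & (~sel | ~vld) & ~req) & ~sel | ~en & (~sel | ~vld) & sel & (sel | vld)
= ~en & (~sel | ~vld) & ~sel | ~en & (~sel | ~vld) & sel & (sel | vld)
= ~en & (~sel | ~vld) & ~sel | ~en & (~sel | ~vld) & sel
= ~en & (~sel | ~vld)

~en & (~sel | ~vld)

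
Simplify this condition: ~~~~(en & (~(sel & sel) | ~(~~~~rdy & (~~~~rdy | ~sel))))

~~~~(en & (~(sel & sel) | ~(~~~~rdy & (~~~~rdy | ~sel))))
= ~~~~(en & (~(sel & sel) | ~~~~~rdy))   — absorption
= ~~~~(en & (~(sel & sel) | ~~~rdy))   — double negation
= ~~(en & (~(sel & sel) | ~~~rdy))   — double negation
= ~~(en & (~(sel & sel) | ~rdy))   — double negation
= en & (~(sel & sel) | ~rdy)   — double negation
= en & (~sel | ~rdy)   — idempotence

en & (~sel | ~rdy)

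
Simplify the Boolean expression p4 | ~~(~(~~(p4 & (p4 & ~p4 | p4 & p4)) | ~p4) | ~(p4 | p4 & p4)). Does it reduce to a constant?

p4 | ~~(~(~~(p4 & (p4 & ~p4 | p4 & p4)) | ~p4) | ~(p4 | p4 & p4))
= p4 | ~~(~(p4 & (p4 & ~p4 | p4 & p4) | ~p4) | ~(p4 | p4 & p4))
= p4 | ~~(~(p4 & p4 | ~p4) | ~(p4 | p4 & p4))
= p4 | ~((p4 & p4 | ~p4) & (p4 | p4 & p4))
= p4 | ~(~p4 & p4 | p4 & p4)
= p4 | ~p4
= 1

1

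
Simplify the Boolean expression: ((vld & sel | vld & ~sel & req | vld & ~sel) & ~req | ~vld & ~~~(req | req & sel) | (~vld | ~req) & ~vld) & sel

(~req | ~vld) & sel

((vld & sel | vld & ~sel & req | vld & ~sel) & ~req | ~vld & ~~~(req | req & sel) | (~vld | ~req) & ~vld) & sel
= ((vld & sel | vld & ~sel) & ~req | ~vld & ~~~(req | req & sel) | (~vld | ~req) & ~vld) & sel   [absorption]
= (vld & ~req | ~vld & ~~~(req | req & sel) | (~vld | ~req) & ~vld) & sel   [distribution]
= (vld & ~req | ~vld & ~~~(req | req & sel) | ~vld) & sel   [absorption]
= (vld & ~req | ~vld & ~~~req | ~vld) & sel   [absorption]
= (vld & ~req | ~vld & ~req | ~vld) & sel   [double negation]
= (~req | ~vld) & sel   [distribution]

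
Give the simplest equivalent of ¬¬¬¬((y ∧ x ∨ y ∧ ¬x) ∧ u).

y ∧ u

¬¬¬¬((y ∧ x ∨ y ∧ ¬x) ∧ u)
= ¬¬((y ∧ x ∨ y ∧ ¬x) ∧ u)   [double negation]
= ¬¬(y ∧ u)   [distribution]
= y ∧ u   [double negation]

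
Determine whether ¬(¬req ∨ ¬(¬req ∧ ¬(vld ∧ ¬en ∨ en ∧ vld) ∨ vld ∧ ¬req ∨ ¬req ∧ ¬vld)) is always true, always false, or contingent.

¬(¬req ∨ ¬(¬req ∧ ¬(vld ∧ ¬en ∨ en ∧ vld) ∨ vld ∧ ¬req ∨ ¬req ∧ ¬vld))
= ¬(¬req ∨ ¬(¬req ∧ ¬vld ∨ vld ∧ ¬req ∨ ¬req ∧ ¬vld))   (distribution)
= ¬(¬req ∨ ¬(¬req ∨ ¬req ∧ ¬vld))   (distribution)
= req ∧ (¬req ∨ ¬req ∧ ¬vld)   (De Morgan)
= req ∧ ¬req   (absorption)
= False   (complement)

always false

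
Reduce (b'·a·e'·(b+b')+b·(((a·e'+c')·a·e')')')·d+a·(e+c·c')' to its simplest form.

a·e'

(b'·a·e'·(b+b')+b·(((a·e'+c')·a·e')')')·d+a·(e+c·c')'
= (b'·a·e'·(b+b')+b·((a·e')')')·d+a·(e+c·c')'   [absorption]
= (b'·a·e'·(b+b')+b·((a·e')')')·d+a·e'   [complement / identity]
= (b'·a·e'·(b+b')+b·a·e')·d+a·e'   [double negation]
= (b'·a·e'+b·a·e')·d+a·e'   [complement / identity]
= a·e'·d+a·e'   [distribution]
= a·e'   [absorption]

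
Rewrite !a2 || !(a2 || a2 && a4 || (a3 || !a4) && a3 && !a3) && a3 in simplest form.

!a2 || !(a2 || a2 && a4 || (a3 || !a4) && a3 && !a3) && a3
= !a2 || !(a2 || a2 && a4 || a3 && !a3) && a3   (absorption)
= !a2 || !(a2 || a2 && a4) && a3   (complement / identity)
= !a2 || !a2 && a3   (absorption)
= !a2   (absorption)

!a2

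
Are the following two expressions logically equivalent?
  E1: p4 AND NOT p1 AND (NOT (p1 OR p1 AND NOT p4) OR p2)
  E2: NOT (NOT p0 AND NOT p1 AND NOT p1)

E1: p4 AND NOT p1 AND (NOT (p1 OR p1 AND NOT p4) OR p2)
    = p4 AND NOT p1 AND (NOT p1 OR p2)
    = p4 AND NOT p1
E2: NOT (NOT p0 AND NOT p1 AND NOT p1)
    = NOT (NOT p0 AND NOT p1)
    = p0 OR p1
These differ: at p0=1, p1=1, p2=0, p4=0, E1 = 0 but E2 = 1.

No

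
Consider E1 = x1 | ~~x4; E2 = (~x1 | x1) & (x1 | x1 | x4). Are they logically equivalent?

E1: x1 | ~~x4
    = x1 | x4   [double negation]
E2: (~x1 | x1) & (x1 | x1 | x4)
    = x1 | x1 | x4   [complement / identity]
    = x1 | x4   [idempotence]
Both reduce to x1 | x4, so they are equivalent.

Yes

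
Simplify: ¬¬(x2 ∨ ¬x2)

¬¬(x2 ∨ ¬x2)
= x2 ∨ ¬x2   — double negation
= True   — complement

True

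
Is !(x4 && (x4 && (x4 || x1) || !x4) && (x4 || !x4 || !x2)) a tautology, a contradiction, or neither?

!(x4 && (x4 && (x4 || x1) || !x4) && (x4 || !x4 || !x2))
= !(x4 && (x4 || !x4) && (x4 || !x4 || !x2))
= !(x4 && (x4 || !x4))
= !x4
This depends on x4, so it is not a constant.

neither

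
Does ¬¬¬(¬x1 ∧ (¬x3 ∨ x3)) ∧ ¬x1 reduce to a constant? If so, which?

yes, False

¬¬¬(¬x1 ∧ (¬x3 ∨ x3)) ∧ ¬x1
= ¬¬¬¬x1 ∧ ¬x1   — complement / identity
= ¬¬x1 ∧ ¬x1   — double negation
= x1 ∧ ¬x1   — double negation
= False   — complement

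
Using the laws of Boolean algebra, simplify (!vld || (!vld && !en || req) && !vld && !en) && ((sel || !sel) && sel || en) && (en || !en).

(!vld || (!vld && !en || req) && !vld && !en) && ((sel || !sel) && sel || en) && (en || !en)
= (!vld || !vld && !en) && ((sel || !sel) && sel || en) && (en || !en)   [absorption]
= (!vld || !vld && !en) && ((sel || !sel) && sel || en)   [complement / identity]
= (!vld || !vld && !en) && (sel || en)   [complement / identity]
= !vld && (sel || en)   [absorption]

!vld && (sel || en)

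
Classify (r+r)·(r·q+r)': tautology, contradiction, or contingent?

contradiction

(r+r)·(r·q+r)'
= (r+r)·r'   (absorption)
= r·r'   (idempotence)
= 0   (complement)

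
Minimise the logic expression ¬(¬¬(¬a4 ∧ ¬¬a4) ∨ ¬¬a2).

¬(¬¬(¬a4 ∧ ¬¬a4) ∨ ¬¬a2)
= ¬(¬a4 ∧ ¬¬a4) ∧ ¬a2   [De Morgan]
= (a4 ∨ ¬a4) ∧ ¬a2   [De Morgan]
= ¬a2   [complement / identity]

¬a2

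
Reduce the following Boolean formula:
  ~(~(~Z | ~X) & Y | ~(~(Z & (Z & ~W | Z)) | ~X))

~Z | ~X

~(~(~Z | ~X) & Y | ~(~(Z & (Z & ~W | Z)) | ~X))
= ~(~(~Z | ~X) & Y | ~(~(Z & Z) | ~X))   (absorption)
= ~(~(~Z | ~X) & Y | ~(~Z | ~X))   (idempotence)
= ~~(~Z | ~X)   (absorption)
= ~Z | ~X   (double negation)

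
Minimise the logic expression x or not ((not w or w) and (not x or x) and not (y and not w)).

x or y and not w

x or not ((not w or w) and (not x or x) and not (y and not w))
= x or not ((not w or w) and not (y and not w))   — complement / identity
= x or not not (y and not w)   — complement / identity
= x or y and not w   — double negation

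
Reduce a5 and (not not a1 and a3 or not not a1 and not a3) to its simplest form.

a5 and (not not a1 and a3 or not not a1 and not a3)
= a5 and not not a1   [distribution]
= a5 and a1   [double negation]

a5 and a1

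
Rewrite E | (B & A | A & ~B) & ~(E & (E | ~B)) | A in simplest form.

E | (B & A | A & ~B) & ~(E & (E | ~B)) | A
= E | A & ~(E & (E | ~B)) | A
= E | A & ~E | A
= E | A

E | A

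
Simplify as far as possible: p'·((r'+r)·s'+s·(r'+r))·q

p'·q

p'·((r'+r)·s'+s·(r'+r))·q
= p'·(r'+r)·q   (distribution)
= p'·q   (complement / identity)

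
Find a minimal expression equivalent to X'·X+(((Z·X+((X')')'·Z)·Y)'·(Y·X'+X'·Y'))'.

X'·X+(((Z·X+((X')')'·Z)·Y)'·(Y·X'+X'·Y'))'
= (((Z·X+((X')')'·Z)·Y)'·(Y·X'+X'·Y'))'
= (((Z·X+X'·Z)·Y)'·(Y·X'+X'·Y'))'
= (((Z·X+X'·Z)·Y)'·X')'
= (Z·X+X'·Z)·Y+X
= Z·Y+X

Z·Y+X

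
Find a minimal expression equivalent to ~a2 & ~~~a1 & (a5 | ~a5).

~a2 & ~a1

~a2 & ~~~a1 & (a5 | ~a5)
= ~a2 & ~a1 & (a5 | ~a5)
= ~a2 & ~a1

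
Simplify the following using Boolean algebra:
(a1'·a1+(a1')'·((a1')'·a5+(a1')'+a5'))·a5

(a1'·a1+(a1')'·((a1')'·a5+(a1')'+a5'))·a5
= (a1'·a1+(a1')'·((a1')'+a5'))·a5
= (a1'·a1+(a1')')·a5
= (a1')'·a5
= a1·a5

a1·a5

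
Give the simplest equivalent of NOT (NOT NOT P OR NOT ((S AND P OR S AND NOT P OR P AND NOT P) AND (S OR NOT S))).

NOT (NOT NOT P OR NOT ((S AND P OR S AND NOT P OR P AND NOT P) AND (S OR NOT S)))
= NOT (NOT NOT P OR NOT (S AND P OR S AND NOT P OR P AND NOT P))   (complement / identity)
= NOT P AND (S AND P OR S AND NOT P OR P AND NOT P)   (De Morgan)
= NOT P AND (S AND P OR S AND NOT P)   (complement / identity)
= NOT P AND S   (distribution)

NOT P AND S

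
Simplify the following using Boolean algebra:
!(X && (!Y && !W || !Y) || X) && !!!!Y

!(X && (!Y && !W || !Y) || X) && !!!!Y
= !(X && !Y || X) && !!!!Y   — absorption
= !X && !!!!Y   — absorption
= !X && !!Y   — double negation
= !X && Y   — double negation

!X && Y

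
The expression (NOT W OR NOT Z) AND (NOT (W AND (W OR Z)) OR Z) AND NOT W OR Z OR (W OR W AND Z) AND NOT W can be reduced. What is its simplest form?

(NOT W OR NOT Z) AND (NOT (W AND (W OR Z)) OR Z) AND NOT W OR Z OR (W OR W AND Z) AND NOT W
= (NOT W OR NOT Z) AND (NOT (W AND (W OR Z)) OR Z) AND NOT W OR Z OR W AND NOT W
= (NOT W OR NOT Z) AND (NOT (W AND (W OR Z)) OR Z) AND NOT W OR Z
= (NOT W OR NOT Z) AND (NOT W OR Z) AND NOT W OR Z
= (NOT W OR NOT Z) AND NOT W OR Z
= NOT W OR Z

NOT W OR Z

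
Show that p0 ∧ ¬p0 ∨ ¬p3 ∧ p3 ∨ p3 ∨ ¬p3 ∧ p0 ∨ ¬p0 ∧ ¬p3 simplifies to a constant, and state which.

True

p0 ∧ ¬p0 ∨ ¬p3 ∧ p3 ∨ p3 ∨ ¬p3 ∧ p0 ∨ ¬p0 ∧ ¬p3
= ¬p3 ∧ p3 ∨ p3 ∨ ¬p3 ∧ p0 ∨ ¬p0 ∧ ¬p3   — complement / identity
= ¬p3 ∧ p3 ∨ p3 ∨ ¬p3   — distribution
= p3 ∨ ¬p3   — complement / identity
= True   — complement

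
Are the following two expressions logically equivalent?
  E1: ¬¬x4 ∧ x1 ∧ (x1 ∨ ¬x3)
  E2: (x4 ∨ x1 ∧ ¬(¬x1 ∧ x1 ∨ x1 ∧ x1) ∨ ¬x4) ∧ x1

No

E1: ¬¬x4 ∧ x1 ∧ (x1 ∨ ¬x3)
    = x4 ∧ x1 ∧ (x1 ∨ ¬x3)   — double negation
    = x4 ∧ x1   — absorption
E2: (x4 ∨ x1 ∧ ¬(¬x1 ∧ x1 ∨ x1 ∧ x1) ∨ ¬x4) ∧ x1
    = (x4 ∨ x1 ∧ ¬x1 ∨ ¬x4) ∧ x1   — distribution
    = (x4 ∨ ¬x4) ∧ x1   — complement / identity
    = x1   — complement / identity
These differ: at x1=1, x3=0, x4=0, E1 = 0 but E2 = 1.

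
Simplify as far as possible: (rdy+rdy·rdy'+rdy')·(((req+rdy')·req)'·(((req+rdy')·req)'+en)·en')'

req+en

(rdy+rdy·rdy'+rdy')·(((req+rdy')·req)'·(((req+rdy')·req)'+en)·en')'
= (rdy+rdy·rdy'+rdy')·(((req+rdy')·req)'·en')'   [absorption]
= (rdy+rdy·rdy'+rdy')·((req+rdy')·req+en)   [De Morgan]
= (rdy+rdy·rdy'+rdy')·(req+en)   [absorption]
= (rdy+rdy')·(req+en)   [complement / identity]
= req+en   [complement / identity]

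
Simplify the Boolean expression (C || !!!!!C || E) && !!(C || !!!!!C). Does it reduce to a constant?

true

(C || !!!!!C || E) && !!(C || !!!!!C)
= (C || !!!!!C || E) && (C || !!!!!C)   — double negation
= C || !!!!!C   — absorption
= C || !!!C   — double negation
= C || !C   — double negation
= true   — complement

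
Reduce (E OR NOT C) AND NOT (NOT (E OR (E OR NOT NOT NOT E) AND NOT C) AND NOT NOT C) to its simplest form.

(E OR NOT C) AND NOT (NOT (E OR (E OR NOT NOT NOT E) AND NOT C) AND NOT NOT C)
= (E OR NOT C) AND NOT (NOT (E OR (E OR NOT E) AND NOT C) AND NOT NOT C)
= (E OR NOT C) AND (E OR (E OR NOT E) AND NOT C OR NOT C)
= (E OR NOT C) AND (E OR NOT C OR NOT C)
= E OR NOT C

E OR NOT C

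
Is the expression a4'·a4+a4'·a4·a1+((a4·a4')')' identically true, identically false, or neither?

a4'·a4+a4'·a4·a1+((a4·a4')')'
= a4'·a4+a4'·a4·a1+a4·a4'   [double negation]
= a4'·a4+a4·a4'   [absorption]
= a4'·(a4+a4)   [distribution]
= a4'·a4   [idempotence]
= 0   [complement]

identically false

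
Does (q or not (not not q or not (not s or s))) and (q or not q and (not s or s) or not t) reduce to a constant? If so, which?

(q or not (not not q or not (not s or s))) and (q or not q and (not s or s) or not t)
= (q or not q and (not s or s)) and (q or not q and (not s or s) or not t)
= q or not q and (not s or s)
= q or not q
= True

yes, True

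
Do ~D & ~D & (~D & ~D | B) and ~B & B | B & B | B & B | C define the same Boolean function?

E1: ~D & ~D & (~D & ~D | B)
    = ~D & ~D
    = ~D
E2: ~B & B | B & B | B & B | C
    = ~B & B | B & B | C
    = B | C
These differ: at B=0, C=1, D=1, E1 = 0 but E2 = 1.

No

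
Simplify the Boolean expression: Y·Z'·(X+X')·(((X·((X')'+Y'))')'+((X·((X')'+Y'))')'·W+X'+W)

Y·Z'·(X+X')·(((X·((X')'+Y'))')'+((X·((X')'+Y'))')'·W+X'+W)
= Y·Z'·(X+X')·(((X·((X')'+Y'))')'+X'+W)   (absorption)
= Y·Z'·(X+X')·(((X·(X+Y'))')'+X'+W)   (double negation)
= Y·Z'·(X+X')·((X')'+X'+W)   (absorption)
= Y·Z'·(X+X')·(X+X'+W)   (double negation)
= Y·Z'·(X+X')   (absorption)
= Y·Z'   (complement / identity)

Y·Z'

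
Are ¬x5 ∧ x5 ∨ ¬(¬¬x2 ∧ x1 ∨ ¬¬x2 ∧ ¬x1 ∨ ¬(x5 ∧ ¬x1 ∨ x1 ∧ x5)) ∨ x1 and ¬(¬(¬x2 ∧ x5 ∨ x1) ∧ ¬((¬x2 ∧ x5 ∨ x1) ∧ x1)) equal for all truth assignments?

E1: ¬x5 ∧ x5 ∨ ¬(¬¬x2 ∧ x1 ∨ ¬¬x2 ∧ ¬x1 ∨ ¬(x5 ∧ ¬x1 ∨ x1 ∧ x5)) ∨ x1
    = ¬x5 ∧ x5 ∨ ¬(¬¬x2 ∨ ¬(x5 ∧ ¬x1 ∨ x1 ∧ x5)) ∨ x1   (distribution)
    = ¬x5 ∧ x5 ∨ ¬x2 ∧ (x5 ∧ ¬x1 ∨ x1 ∧ x5) ∨ x1   (De Morgan)
    = ¬x2 ∧ (x5 ∧ ¬x1 ∨ x1 ∧ x5) ∨ x1   (complement / identity)
    = ¬x2 ∧ x5 ∨ x1   (distribution)
E2: ¬(¬(¬x2 ∧ x5 ∨ x1) ∧ ¬((¬x2 ∧ x5 ∨ x1) ∧ x1))
    = ¬x2 ∧ x5 ∨ x1 ∨ (¬x2 ∧ x5 ∨ x1) ∧ x1   (De Morgan)
    = ¬x2 ∧ x5 ∨ x1   (absorption)
Both reduce to ¬x2 ∧ x5 ∨ x1, so they are equivalent.

Yes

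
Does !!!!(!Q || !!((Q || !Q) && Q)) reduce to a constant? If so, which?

!!!!(!Q || !!((Q || !Q) && Q))
= !!(!Q || !!((Q || !Q) && Q))   — double negation
= !!(!Q || (Q || !Q) && Q)   — double negation
= !Q || (Q || !Q) && Q   — double negation
= !Q || Q   — complement / identity
= true   — complement

yes, True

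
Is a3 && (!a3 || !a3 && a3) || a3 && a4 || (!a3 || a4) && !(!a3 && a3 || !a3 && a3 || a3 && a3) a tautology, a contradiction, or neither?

a3 && (!a3 || !a3 && a3) || a3 && a4 || (!a3 || a4) && !(!a3 && a3 || !a3 && a3 || a3 && a3)
= a3 && (!a3 || !a3 && a3) || a3 && a4 || (!a3 || a4) && !(!a3 && a3 || a3 && a3)   (complement / identity)
= a3 && !a3 || a3 && a4 || (!a3 || a4) && !(!a3 && a3 || a3 && a3)   (complement / identity)
= (!a3 || a4) && a3 || (!a3 || a4) && !(!a3 && a3 || a3 && a3)   (distribution)
= (!a3 || a4) && a3 || (!a3 || a4) && !a3   (distribution)
= !a3 || a4   (distribution)
This depends on a3, a4, so it is not a constant.

neither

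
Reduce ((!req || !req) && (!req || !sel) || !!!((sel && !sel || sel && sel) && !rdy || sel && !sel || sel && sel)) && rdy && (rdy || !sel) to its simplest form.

(!req || !sel) && rdy

((!req || !req) && (!req || !sel) || !!!((sel && !sel || sel && sel) && !rdy || sel && !sel || sel && sel)) && rdy && (rdy || !sel)
= ((!req || !req) && (!req || !sel) || !!!(sel && !sel || sel && sel)) && rdy && (rdy || !sel)   [absorption]
= ((!req || !req) && (!req || !sel) || !(sel && !sel || sel && sel)) && rdy && (rdy || !sel)   [double negation]
= ((!req || !req) && (!req || !sel) || !(sel && !sel || sel && sel)) && rdy   [absorption]
= ((!req || !req) && (!req || !sel) || !sel) && rdy   [distribution]
= (!req && !sel || !req || !sel) && rdy   [distribution]
= (!req || !sel) && rdy   [absorption]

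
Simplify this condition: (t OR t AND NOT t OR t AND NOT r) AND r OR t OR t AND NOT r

(t OR t AND NOT t OR t AND NOT r) AND r OR t OR t AND NOT r
= (t OR t AND NOT r) AND r OR t OR t AND NOT r
= t OR t AND NOT r
= t

t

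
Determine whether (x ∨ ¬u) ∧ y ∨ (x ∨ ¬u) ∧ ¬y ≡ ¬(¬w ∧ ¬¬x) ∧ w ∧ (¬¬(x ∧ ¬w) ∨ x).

No

E1: (x ∨ ¬u) ∧ y ∨ (x ∨ ¬u) ∧ ¬y
    = (y ∨ ¬y) ∧ (x ∨ ¬u)
    = x ∨ ¬u
E2: ¬(¬w ∧ ¬¬x) ∧ w ∧ (¬¬(x ∧ ¬w) ∨ x)
    = ¬(¬w ∧ ¬¬x) ∧ w ∧ (x ∧ ¬w ∨ x)
    = (w ∨ ¬x) ∧ w ∧ (x ∧ ¬w ∨ x)
    = w ∧ (x ∧ ¬w ∨ x)
    = w ∧ x
These differ: at u=0, w=0, x=1, y=0, E1 = 1 but E2 = 0.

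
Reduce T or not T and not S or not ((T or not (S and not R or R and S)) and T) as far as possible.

T or not T and not S or not ((T or not (S and not R or R and S)) and T)
= T or not T and not S or not ((T or not S) and T)   (distribution)
= T or not T and not S or not T   (absorption)
= T or not T   (absorption)
= True   (complement)

True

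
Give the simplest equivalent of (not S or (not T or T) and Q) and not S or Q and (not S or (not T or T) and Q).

(not S or (not T or T) and Q) and not S or Q and (not S or (not T or T) and Q)
= (not S or Q) and (not S or (not T or T) and Q)   (distribution)
= (not S or Q) and (not S or Q)   (complement / identity)
= not S or Q   (idempotence)

not S or Q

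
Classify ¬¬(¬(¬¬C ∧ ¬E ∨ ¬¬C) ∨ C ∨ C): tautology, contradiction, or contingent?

¬¬(¬(¬¬C ∧ ¬E ∨ ¬¬C) ∨ C ∨ C)
= ¬¬(¬¬¬C ∨ C ∨ C)   (absorption)
= ¬¬(¬¬¬C ∨ C)   (idempotence)
= ¬¬(¬C ∨ C)   (double negation)
= ¬C ∨ C   (double negation)
= True   (complement)

tautology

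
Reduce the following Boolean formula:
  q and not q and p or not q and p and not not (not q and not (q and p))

not q and p

q and not q and p or not q and p and not not (not q and not (q and p))
= q and not q and p or not q and p and not (q or q and p)
= q and not q and p or not q and p and not q
= not q and p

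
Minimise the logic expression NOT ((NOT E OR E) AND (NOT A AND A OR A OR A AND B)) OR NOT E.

NOT ((NOT E OR E) AND (NOT A AND A OR A OR A AND B)) OR NOT E
= NOT (NOT A AND A OR A OR A AND B) OR NOT E   (complement / identity)
= NOT (A OR A AND B) OR NOT E   (complement / identity)
= NOT A OR NOT E   (absorption)

NOT A OR NOT E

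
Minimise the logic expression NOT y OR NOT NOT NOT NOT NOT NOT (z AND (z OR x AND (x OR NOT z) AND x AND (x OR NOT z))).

NOT y OR z

NOT y OR NOT NOT NOT NOT NOT NOT (z AND (z OR x AND (x OR NOT z) AND x AND (x OR NOT z)))
= NOT y OR NOT NOT NOT NOT NOT NOT (z AND (z OR x AND (x OR NOT z)))   — idempotence
= NOT y OR NOT NOT NOT NOT (z AND (z OR x AND (x OR NOT z)))   — double negation
= NOT y OR NOT NOT NOT NOT (z AND (z OR x))   — absorption
= NOT y OR NOT NOT (z AND (z OR x))   — double negation
= NOT y OR NOT NOT z   — absorption
= NOT y OR z   — double negation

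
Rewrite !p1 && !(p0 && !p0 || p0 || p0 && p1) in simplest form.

!p1 && !p0

!p1 && !(p0 && !p0 || p0 || p0 && p1)
= !p1 && !(p0 || p0 && p1)   — complement / identity
= !p1 && !p0   — absorption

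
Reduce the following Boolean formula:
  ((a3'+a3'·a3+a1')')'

((a3'+a3'·a3+a1')')'
= ((a3'+a1')')'   — complement / identity
= a3'+a1'   — double negation

a3'+a1'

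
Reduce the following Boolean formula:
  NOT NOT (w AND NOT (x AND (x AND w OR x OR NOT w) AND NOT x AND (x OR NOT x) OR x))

w AND NOT x

NOT NOT (w AND NOT (x AND (x AND w OR x OR NOT w) AND NOT x AND (x OR NOT x) OR x))
= w AND NOT (x AND (x AND w OR x OR NOT w) AND NOT x AND (x OR NOT x) OR x)
= w AND NOT (x AND (x AND w OR x OR NOT w) AND NOT x OR x)
= w AND NOT (x AND (x OR NOT w) AND NOT x OR x)
= w AND NOT (x AND NOT x OR x)
= w AND NOT x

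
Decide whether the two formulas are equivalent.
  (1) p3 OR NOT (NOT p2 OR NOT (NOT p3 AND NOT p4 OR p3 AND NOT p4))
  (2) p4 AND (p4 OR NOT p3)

No

E1: p3 OR NOT (NOT p2 OR NOT (NOT p3 AND NOT p4 OR p3 AND NOT p4))
    = p3 OR p2 AND (NOT p3 AND NOT p4 OR p3 AND NOT p4)   — De Morgan
    = p3 OR p2 AND NOT p4   — distribution
E2: p4 AND (p4 OR NOT p3)
    = p4   — absorption
These differ: at p2=0, p3=0, p4=1, E1 = 0 but E2 = 1.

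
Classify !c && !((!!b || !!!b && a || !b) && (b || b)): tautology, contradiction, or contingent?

!c && !((!!b || !!!b && a || !b) && (b || b))
= !c && !((b || !!!b && a || !b) && (b || b))
= !c && !((b || !b && a || !b) && (b || b))
= !c && !((!b && a || !b) && b || b)
= !c && !(!b && b || b)
= !c && !b
This depends on b, c, so it is not a constant.

contingent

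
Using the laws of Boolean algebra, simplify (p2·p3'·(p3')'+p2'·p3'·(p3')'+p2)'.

p2'

(p2·p3'·(p3')'+p2'·p3'·(p3')'+p2)'
= (p3'·(p3')'+p2)'
= (p3'·p3+p2)'
= p2'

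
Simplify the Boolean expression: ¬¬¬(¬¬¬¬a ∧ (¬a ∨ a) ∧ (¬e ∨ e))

¬a

¬¬¬(¬¬¬¬a ∧ (¬a ∨ a) ∧ (¬e ∨ e))
= ¬¬¬(¬¬a ∧ (¬a ∨ a) ∧ (¬e ∨ e))   — double negation
= ¬¬¬(¬¬a ∧ (¬e ∨ e))   — complement / identity
= ¬¬¬¬¬a   — complement / identity
= ¬¬¬a   — double negation
= ¬a   — double negation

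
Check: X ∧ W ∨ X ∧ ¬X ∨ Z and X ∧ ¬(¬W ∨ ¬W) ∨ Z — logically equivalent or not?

Yes

E1: X ∧ W ∨ X ∧ ¬X ∨ Z
    = X ∧ W ∨ Z   — complement / identity
E2: X ∧ ¬(¬W ∨ ¬W) ∨ Z
    = X ∧ ¬¬W ∨ Z   — idempotence
    = X ∧ W ∨ Z   — double negation
Both reduce to X ∧ W ∨ Z, so they are equivalent.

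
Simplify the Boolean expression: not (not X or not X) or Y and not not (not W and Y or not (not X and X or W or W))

not (not X or not X) or Y and not not (not W and Y or not (not X and X or W or W))
= X and X or Y and not not (not W and Y or not (not X and X or W or W))
= X and X or Y and not not (not W and Y or not (not X and X or W))
= X and X or Y and not not (not W and Y or not W)
= X or Y and not not (not W and Y or not W)
= X or Y and not not not W
= X or Y and not W

X or Y and not W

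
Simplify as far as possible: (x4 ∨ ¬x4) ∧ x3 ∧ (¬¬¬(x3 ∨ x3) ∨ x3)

x3

(x4 ∨ ¬x4) ∧ x3 ∧ (¬¬¬(x3 ∨ x3) ∨ x3)
= (x4 ∨ ¬x4) ∧ x3 ∧ (¬¬¬x3 ∨ x3)   (idempotence)
= (x4 ∨ ¬x4) ∧ x3 ∧ (¬x3 ∨ x3)   (double negation)
= (x4 ∨ ¬x4) ∧ x3   (complement / identity)
= x3   (complement / identity)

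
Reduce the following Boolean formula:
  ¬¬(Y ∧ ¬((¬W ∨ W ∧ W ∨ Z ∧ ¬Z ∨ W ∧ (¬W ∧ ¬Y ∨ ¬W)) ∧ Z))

Y ∧ ¬Z

¬¬(Y ∧ ¬((¬W ∨ W ∧ W ∨ Z ∧ ¬Z ∨ W ∧ (¬W ∧ ¬Y ∨ ¬W)) ∧ Z))
= ¬¬(Y ∧ ¬((¬W ∨ W ∧ W ∨ Z ∧ ¬Z ∨ W ∧ ¬W) ∧ Z))   — absorption
= ¬¬(Y ∧ ¬((¬W ∨ W ∧ W ∨ W ∧ ¬W) ∧ Z))   — complement / identity
= ¬¬(Y ∧ ¬((¬W ∨ W) ∧ Z))   — distribution
= Y ∧ ¬((¬W ∨ W) ∧ Z)   — double negation
= Y ∧ ¬Z   — complement / identity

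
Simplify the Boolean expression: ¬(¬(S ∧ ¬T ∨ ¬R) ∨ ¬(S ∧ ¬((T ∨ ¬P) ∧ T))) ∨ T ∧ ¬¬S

¬(¬(S ∧ ¬T ∨ ¬R) ∨ ¬(S ∧ ¬((T ∨ ¬P) ∧ T))) ∨ T ∧ ¬¬S
= (S ∧ ¬T ∨ ¬R) ∧ S ∧ ¬((T ∨ ¬P) ∧ T) ∨ T ∧ ¬¬S   (De Morgan)
= (S ∧ ¬T ∨ ¬R) ∧ S ∧ ¬T ∨ T ∧ ¬¬S   (absorption)
= (S ∧ ¬T ∨ ¬R) ∧ S ∧ ¬T ∨ T ∧ S   (double negation)
= S ∧ ¬T ∨ T ∧ S   (absorption)
= S   (distribution)

S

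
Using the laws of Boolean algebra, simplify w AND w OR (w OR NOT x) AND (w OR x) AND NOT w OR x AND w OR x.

w AND w OR (w OR NOT x) AND (w OR x) AND NOT w OR x AND w OR x
= w AND w OR (NOT x AND x OR w) AND NOT w OR x AND w OR x   [distribution]
= w AND w OR w AND NOT w OR x AND w OR x   [complement / identity]
= w OR x AND w OR x   [distribution]
= w OR x   [absorption]

w OR x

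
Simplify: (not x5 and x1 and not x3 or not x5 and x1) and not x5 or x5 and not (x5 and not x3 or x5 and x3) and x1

(not x5 and x1 and not x3 or not x5 and x1) and not x5 or x5 and not (x5 and not x3 or x5 and x3) and x1
= (not x5 and x1 and not x3 or not x5 and x1) and not x5 or x5 and not x5 and x1
= not x5 and x1 and not x5 or x5 and not x5 and x1
= not x5 and x1

not x5 and x1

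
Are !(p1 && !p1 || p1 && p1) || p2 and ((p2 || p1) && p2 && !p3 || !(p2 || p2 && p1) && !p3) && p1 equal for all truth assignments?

No

E1: !(p1 && !p1 || p1 && p1) || p2
    = !p1 || p2   [distribution]
E2: ((p2 || p1) && p2 && !p3 || !(p2 || p2 && p1) && !p3) && p1
    = ((p2 || p1) && p2 && !p3 || !p2 && !p3) && p1   [absorption]
    = (p2 && !p3 || !p2 && !p3) && p1   [absorption]
    = !p3 && p1   [distribution]
These differ: at p1=0, p2=1, p3=1, E1 = 1 but E2 = 0.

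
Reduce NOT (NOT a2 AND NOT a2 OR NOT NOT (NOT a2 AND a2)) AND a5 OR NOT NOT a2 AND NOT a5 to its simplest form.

a2

NOT (NOT a2 AND NOT a2 OR NOT NOT (NOT a2 AND a2)) AND a5 OR NOT NOT a2 AND NOT a5
= NOT (NOT a2 AND NOT a2 OR NOT a2 AND a2) AND a5 OR NOT NOT a2 AND NOT a5   — double negation
= NOT NOT a2 AND a5 OR NOT NOT a2 AND NOT a5   — distribution
= NOT NOT a2   — distribution
= a2   — double negation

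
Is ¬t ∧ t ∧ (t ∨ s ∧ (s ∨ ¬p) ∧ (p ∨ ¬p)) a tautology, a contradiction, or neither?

contradiction

¬t ∧ t ∧ (t ∨ s ∧ (s ∨ ¬p) ∧ (p ∨ ¬p))
= ¬t ∧ t ∧ (t ∨ s ∧ (s ∨ ¬p))
= ¬t ∧ t ∧ (t ∨ s)
= ¬t ∧ t
= False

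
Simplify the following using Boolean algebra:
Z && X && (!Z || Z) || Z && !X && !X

Z

Z && X && (!Z || Z) || Z && !X && !X
= Z && X || Z && !X && !X
= Z && X || Z && !X
= Z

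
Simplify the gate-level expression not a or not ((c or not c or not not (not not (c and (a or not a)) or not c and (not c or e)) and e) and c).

not a or not c

not a or not ((c or not c or not not (not not (c and (a or not a)) or not c and (not c or e)) and e) and c)
= not a or not ((c or not c or not not (c and (a or not a) or not c and (not c or e)) and e) and c)
= not a or not ((c or not c or not not (c or not c and (not c or e)) and e) and c)
= not a or not ((c or not c or (c or not c and (not c or e)) and e) and c)
= not a or not ((c or not c or (c or not c) and e) and c)
= not a or not ((c or not c) and c)
= not a or not c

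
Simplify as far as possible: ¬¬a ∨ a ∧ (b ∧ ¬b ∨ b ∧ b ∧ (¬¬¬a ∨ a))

¬¬a ∨ a ∧ (b ∧ ¬b ∨ b ∧ b ∧ (¬¬¬a ∨ a))
= ¬¬a ∨ a ∧ (b ∧ ¬b ∨ b ∧ b ∧ (¬a ∨ a))   (double negation)
= ¬¬a ∨ a ∧ (b ∧ ¬b ∨ b ∧ b)   (complement / identity)
= ¬¬a ∨ a ∧ b   (distribution)
= a ∨ a ∧ b   (double negation)
= a   (absorption)

a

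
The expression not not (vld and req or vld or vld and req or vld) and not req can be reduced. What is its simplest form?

vld and not req

not not (vld and req or vld or vld and req or vld) and not req
= not not (vld and req or vld) and not req   — idempotence
= not not vld and not req   — absorption
= vld and not req   — double negation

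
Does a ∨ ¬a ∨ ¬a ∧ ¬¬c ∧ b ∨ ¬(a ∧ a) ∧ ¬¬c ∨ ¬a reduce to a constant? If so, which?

a ∨ ¬a ∨ ¬a ∧ ¬¬c ∧ b ∨ ¬(a ∧ a) ∧ ¬¬c ∨ ¬a
= a ∨ ¬a ∨ ¬a ∧ ¬¬c ∧ b ∨ ¬a ∧ ¬¬c ∨ ¬a   — idempotence
= a ∨ ¬a ∨ ¬a ∧ ¬¬c ∨ ¬a   — absorption
= a ∨ ¬a ∨ ¬a ∧ c ∨ ¬a   — double negation
= a ∨ ¬a ∨ ¬a   — absorption
= a ∨ ¬a   — idempotence
= True   — complement

yes, True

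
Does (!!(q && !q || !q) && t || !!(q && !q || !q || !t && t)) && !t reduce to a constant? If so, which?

(!!(q && !q || !q) && t || !!(q && !q || !q || !t && t)) && !t
= (!!(q && !q || !q) && t || !!(q && !q || !q)) && !t   [complement / identity]
= !!(q && !q || !q) && !t   [absorption]
= !!!q && !t   [complement / identity]
= !q && !t   [double negation]
This depends on q, t, so it is not a constant.

no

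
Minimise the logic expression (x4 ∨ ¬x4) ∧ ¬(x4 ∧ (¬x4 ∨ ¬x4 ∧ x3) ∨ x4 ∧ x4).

¬x4

(x4 ∨ ¬x4) ∧ ¬(x4 ∧ (¬x4 ∨ ¬x4 ∧ x3) ∨ x4 ∧ x4)
= (x4 ∨ ¬x4) ∧ ¬(x4 ∧ ¬x4 ∨ x4 ∧ x4)   (absorption)
= ¬(x4 ∧ ¬x4 ∨ x4 ∧ x4)   (complement / identity)
= ¬x4   (distribution)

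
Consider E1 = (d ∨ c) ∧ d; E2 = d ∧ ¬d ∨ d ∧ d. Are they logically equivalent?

E1: (d ∨ c) ∧ d
    = d
E2: d ∧ ¬d ∨ d ∧ d
    = d
Both reduce to d, so they are equivalent.

Yes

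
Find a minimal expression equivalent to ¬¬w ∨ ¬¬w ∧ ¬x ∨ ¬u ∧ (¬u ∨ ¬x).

¬¬w ∨ ¬¬w ∧ ¬x ∨ ¬u ∧ (¬u ∨ ¬x)
= ¬¬w ∨ ¬u ∧ (¬u ∨ ¬x)   (absorption)
= ¬¬w ∨ ¬u   (absorption)
= w ∨ ¬u   (double negation)

w ∨ ¬u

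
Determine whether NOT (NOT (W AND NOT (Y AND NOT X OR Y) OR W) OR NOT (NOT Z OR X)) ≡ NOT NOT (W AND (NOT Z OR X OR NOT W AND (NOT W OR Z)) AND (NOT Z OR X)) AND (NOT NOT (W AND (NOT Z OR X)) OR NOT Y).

Yes

E1: NOT (NOT (W AND NOT (Y AND NOT X OR Y) OR W) OR NOT (NOT Z OR X))
    = (W AND NOT (Y AND NOT X OR Y) OR W) AND (NOT Z OR X)   (De Morgan)
    = (W AND NOT Y OR W) AND (NOT Z OR X)   (absorption)
    = W AND (NOT Z OR X)   (absorption)
E2: NOT NOT (W AND (NOT Z OR X OR NOT W AND (NOT W OR Z)) AND (NOT Z OR X)) AND (NOT NOT (W AND (NOT Z OR X)) OR NOT Y)
    = NOT NOT (W AND (NOT Z OR X OR NOT W) AND (NOT Z OR X)) AND (NOT NOT (W AND (NOT Z OR X)) OR NOT Y)   (absorption)
    = NOT NOT (W AND (NOT Z OR X)) AND (NOT NOT (W AND (NOT Z OR X)) OR NOT Y)   (absorption)
    = NOT NOT (W AND (NOT Z OR X))   (absorption)
    = W AND (NOT Z OR X)   (double negation)
Both reduce to W AND (NOT Z OR X), so they are equivalent.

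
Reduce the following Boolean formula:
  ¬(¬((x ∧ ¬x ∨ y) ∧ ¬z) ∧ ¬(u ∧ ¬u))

y ∧ ¬z

¬(¬((x ∧ ¬x ∨ y) ∧ ¬z) ∧ ¬(u ∧ ¬u))
= ¬(¬(y ∧ ¬z) ∧ ¬(u ∧ ¬u))   — complement / identity
= y ∧ ¬z ∨ u ∧ ¬u   — De Morgan
= y ∧ ¬z   — complement / identity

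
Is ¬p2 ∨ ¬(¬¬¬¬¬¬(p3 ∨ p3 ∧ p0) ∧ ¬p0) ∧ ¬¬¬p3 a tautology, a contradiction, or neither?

neither

¬p2 ∨ ¬(¬¬¬¬¬¬(p3 ∨ p3 ∧ p0) ∧ ¬p0) ∧ ¬¬¬p3
= ¬p2 ∨ ¬(¬¬¬¬(p3 ∨ p3 ∧ p0) ∧ ¬p0) ∧ ¬¬¬p3   — double negation
= ¬p2 ∨ (¬¬¬(p3 ∨ p3 ∧ p0) ∨ p0) ∧ ¬¬¬p3   — De Morgan
= ¬p2 ∨ (¬¬¬p3 ∨ p0) ∧ ¬¬¬p3   — absorption
= ¬p2 ∨ ¬¬¬p3   — absorption
= ¬p2 ∨ ¬p3   — double negation
This depends on p2, p3, so it is not a constant.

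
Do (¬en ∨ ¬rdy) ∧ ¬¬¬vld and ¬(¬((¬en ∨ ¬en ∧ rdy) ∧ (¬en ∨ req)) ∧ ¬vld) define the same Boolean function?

No

E1: (¬en ∨ ¬rdy) ∧ ¬¬¬vld
    = (¬en ∨ ¬rdy) ∧ ¬vld   (double negation)
E2: ¬(¬((¬en ∨ ¬en ∧ rdy) ∧ (¬en ∨ req)) ∧ ¬vld)
    = (¬en ∨ ¬en ∧ rdy) ∧ (¬en ∨ req) ∨ vld   (De Morgan)
    = ¬en ∧ (¬en ∨ req) ∨ vld   (absorption)
    = ¬en ∨ vld   (absorption)
These differ: at en=1, rdy=0, req=0, vld=1, E1 = 0 but E2 = 1.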